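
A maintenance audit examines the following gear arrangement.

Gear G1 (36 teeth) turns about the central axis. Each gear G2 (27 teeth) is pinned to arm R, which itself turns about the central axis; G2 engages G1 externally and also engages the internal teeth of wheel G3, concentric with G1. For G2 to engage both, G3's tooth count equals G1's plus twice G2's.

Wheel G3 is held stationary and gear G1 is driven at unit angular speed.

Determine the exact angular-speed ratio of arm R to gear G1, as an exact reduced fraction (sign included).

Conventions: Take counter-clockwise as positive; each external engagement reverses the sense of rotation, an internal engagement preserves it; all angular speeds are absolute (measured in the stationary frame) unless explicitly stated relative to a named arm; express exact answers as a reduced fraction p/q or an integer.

class = planetary set [G3 = 36+2·27 = 90; Willis about the carrier]
ring teeth: 36 + 2·27 = 90
36(ω_sun−ω_arm) = −90(ω_ring−ω_arm),  ω_ring = 0, ω_sun = 1
36(1−ω_arm) = −90(0−ω_arm)  ⇒  126·ω_arm = 36  ⇒  ω_arm = 2/7
ω_out/ω_in = 2/7

2/7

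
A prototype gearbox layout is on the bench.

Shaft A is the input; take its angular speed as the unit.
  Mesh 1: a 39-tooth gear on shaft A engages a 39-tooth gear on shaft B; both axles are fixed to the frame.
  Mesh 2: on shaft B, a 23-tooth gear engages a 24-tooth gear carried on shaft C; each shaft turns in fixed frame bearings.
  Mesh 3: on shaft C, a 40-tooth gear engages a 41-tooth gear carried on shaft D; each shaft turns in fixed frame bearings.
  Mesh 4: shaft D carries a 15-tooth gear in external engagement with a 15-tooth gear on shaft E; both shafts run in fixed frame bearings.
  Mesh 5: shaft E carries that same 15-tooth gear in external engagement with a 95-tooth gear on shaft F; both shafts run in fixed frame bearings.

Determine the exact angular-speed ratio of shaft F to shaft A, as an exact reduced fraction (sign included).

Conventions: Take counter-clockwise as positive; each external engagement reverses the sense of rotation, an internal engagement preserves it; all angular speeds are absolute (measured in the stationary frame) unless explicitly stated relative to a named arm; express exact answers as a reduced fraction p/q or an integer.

class = fixed-axis compound train [5 meshes; 5 ratios multiply, 5 sense flips]
mesh 1 [39T→39T]: running ratio 1, sense −
mesh 2 [23T→24T]: running ratio 23/24, sense +
mesh 3 [40T→41T]: running ratio 115/123, sense −
mesh 4 [15T→15T]: running ratio 115/123, sense +
mesh 5 [15T→95T]: running ratio 115/779, sense −
ω_out/ω_in = -115/779

-115/779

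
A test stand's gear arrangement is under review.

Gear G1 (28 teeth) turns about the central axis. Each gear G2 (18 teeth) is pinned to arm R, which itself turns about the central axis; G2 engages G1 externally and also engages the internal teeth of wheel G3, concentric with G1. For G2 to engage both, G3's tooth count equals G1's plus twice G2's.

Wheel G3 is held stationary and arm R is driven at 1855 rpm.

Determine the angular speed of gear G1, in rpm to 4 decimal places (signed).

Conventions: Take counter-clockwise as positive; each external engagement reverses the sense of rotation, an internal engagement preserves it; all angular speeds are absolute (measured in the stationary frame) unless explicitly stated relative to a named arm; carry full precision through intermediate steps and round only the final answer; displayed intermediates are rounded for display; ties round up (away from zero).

recognized (axles ride arm R): planetary set, 28/18/64 teeth
normalise by the input: solve with ω_arm = 1, then scale by 1855 rpm
ring teeth: 28 + 2·18 = 64
28(ω_sun−ω_arm) = −64(ω_ring−ω_arm),  ω_ring = 0, ω_arm = 1
ω_sun = 1 − (64/28)(0−1) = 23/7
scale: ω_sun = 23/7 × 1855 rpm = +6095.0000 rpm

+6095.0000 rpm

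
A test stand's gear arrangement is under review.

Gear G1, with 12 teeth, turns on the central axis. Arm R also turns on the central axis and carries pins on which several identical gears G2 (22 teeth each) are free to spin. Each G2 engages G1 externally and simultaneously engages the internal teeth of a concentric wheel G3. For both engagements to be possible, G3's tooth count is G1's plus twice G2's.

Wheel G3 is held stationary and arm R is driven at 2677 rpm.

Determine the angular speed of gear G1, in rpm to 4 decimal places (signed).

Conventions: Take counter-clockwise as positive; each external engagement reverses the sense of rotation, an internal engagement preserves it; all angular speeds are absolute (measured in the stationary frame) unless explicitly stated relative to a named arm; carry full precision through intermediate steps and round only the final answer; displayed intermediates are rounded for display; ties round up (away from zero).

+15169.6667 rpm

class = planetary set [G3 = 12+2·22 = 56; Willis about the carrier]
normalise by the input: solve with ω_arm = 1, then scale by 2677 rpm
ring teeth: 12 + 2·22 = 56
12(ω_sun−ω_arm) = −56(ω_ring−ω_arm),  ω_ring = 0, ω_arm = 1
ω_sun = 1 − (56/12)(0−1) = 17/3
scale: ω_sun = 17/3 × 2677 rpm = +15169.6667 rpm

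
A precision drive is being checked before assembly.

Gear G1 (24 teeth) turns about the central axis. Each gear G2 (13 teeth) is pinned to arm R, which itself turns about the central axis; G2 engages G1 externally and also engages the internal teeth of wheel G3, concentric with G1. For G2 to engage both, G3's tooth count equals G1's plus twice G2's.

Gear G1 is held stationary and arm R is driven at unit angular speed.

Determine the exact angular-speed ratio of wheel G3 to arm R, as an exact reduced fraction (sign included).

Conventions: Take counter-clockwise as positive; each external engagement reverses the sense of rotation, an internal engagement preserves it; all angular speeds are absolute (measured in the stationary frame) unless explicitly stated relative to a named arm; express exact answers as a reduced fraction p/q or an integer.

class = planetary set [G3 = 24+2·13 = 50; Willis about the carrier]
ring teeth: 24 + 2·13 = 50
24(ω_sun−ω_arm) = −50(ω_ring−ω_arm),  ω_sun = 0, ω_arm = 1
ω_ring = 1 − (24/50)(0−1) = 37/25
ω_out/ω_in = 37/25

37/25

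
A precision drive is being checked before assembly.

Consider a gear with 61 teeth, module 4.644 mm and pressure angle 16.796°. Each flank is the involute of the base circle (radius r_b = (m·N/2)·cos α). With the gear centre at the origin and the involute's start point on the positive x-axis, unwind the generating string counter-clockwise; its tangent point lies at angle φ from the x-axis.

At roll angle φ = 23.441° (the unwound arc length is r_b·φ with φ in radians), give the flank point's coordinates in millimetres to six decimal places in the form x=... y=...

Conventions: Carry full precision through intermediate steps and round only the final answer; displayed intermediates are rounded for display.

x=146.477438 y=3.043761

single-mesh involute tooth geometry (61T wheel at module 4.644)
pitch radius r_p = m·N/2 = 4.644·61/2 = 141.642000
base radius r_b = r_p·cos α = 141.642000·cos 16.796° = 135.599506
roll angle φ = 23.441° = 0.40912263 rad
x = r_b·(cos φ + φ·sin φ) = 146.477438
y = r_b·(sin φ − φ·cos φ) = 3.043761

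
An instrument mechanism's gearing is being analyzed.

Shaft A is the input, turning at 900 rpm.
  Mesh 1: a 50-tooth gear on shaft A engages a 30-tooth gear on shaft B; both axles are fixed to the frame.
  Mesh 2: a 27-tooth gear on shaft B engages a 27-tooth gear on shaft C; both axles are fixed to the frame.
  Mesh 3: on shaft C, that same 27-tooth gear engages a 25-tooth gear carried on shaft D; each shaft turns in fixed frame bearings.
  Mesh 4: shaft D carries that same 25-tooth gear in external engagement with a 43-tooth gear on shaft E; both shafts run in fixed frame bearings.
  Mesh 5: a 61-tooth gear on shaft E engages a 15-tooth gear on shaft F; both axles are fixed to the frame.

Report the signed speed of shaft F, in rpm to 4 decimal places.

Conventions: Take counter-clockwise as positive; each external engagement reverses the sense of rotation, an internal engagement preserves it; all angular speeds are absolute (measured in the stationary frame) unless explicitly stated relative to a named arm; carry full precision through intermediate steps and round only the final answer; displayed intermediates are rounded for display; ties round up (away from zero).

-3830.2326 rpm

recognized (6 fixed axles, 5 meshes): fixed-axis compound train
mesh 1 [50T→30T]: ω = 900.0000×50/30 = 1500.0000 rpm, sense flips to −
mesh 2 [27T→27T]: ω = 1500.0000×27/27 = 1500.0000 rpm, sense flips to +
mesh 3 [27T→25T]: ω = 1500.0000×27/25 = 1620.0000 rpm, sense flips to −
mesh 4 [25T→43T]: ω = 1620.0000×25/43 = 941.8605 rpm, sense flips to +
mesh 5 [61T→15T]: ω = 941.8605×61/15 = 3830.2326 rpm, sense flips to −
signed output speed = -3830.2326 rpm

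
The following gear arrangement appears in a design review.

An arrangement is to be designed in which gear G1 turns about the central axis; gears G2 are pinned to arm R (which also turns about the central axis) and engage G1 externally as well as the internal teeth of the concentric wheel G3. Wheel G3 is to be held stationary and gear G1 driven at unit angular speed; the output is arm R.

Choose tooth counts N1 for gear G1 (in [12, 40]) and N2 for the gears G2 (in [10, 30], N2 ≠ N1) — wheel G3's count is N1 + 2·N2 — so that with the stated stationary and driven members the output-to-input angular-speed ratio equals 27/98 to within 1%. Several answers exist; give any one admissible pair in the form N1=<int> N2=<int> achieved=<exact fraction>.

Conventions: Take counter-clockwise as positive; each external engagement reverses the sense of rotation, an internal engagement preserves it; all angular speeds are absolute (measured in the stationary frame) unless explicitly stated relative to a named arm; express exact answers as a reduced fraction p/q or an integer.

class = planetary set [ratio 27/98 wanted; Willis about the carrier]
Willis with ω_ring = 0: ω_arm/ω_sun = N1/(N1+N3); set equal to 27/98  ⇒  N3/N1 = 1/(27/98) − 1 = 71/27
N3 = N1 + 2·N2  ⇒  N2/N1 = (N3/N1 − 1)/2 = (71/27 − 1)/2 = 22/27
smallest multiple with N1 ≥ 12 and N2 ≥ 10: k = 1  ⇒  N1 = 1·27 = 27, N2 = 1·22 = 22 (N1 ≤ 40, N2 ≤ 30, N2 ≠ N1 ✓), N3 = 27 + 2·22 = 71
check: N1/(N1+N3) with N1 = 27, N3 = 71 gives 27/98; |achieved − target| = 0 ≤ 27/9800 ✓

N1=27 N2=22 achieved=27/98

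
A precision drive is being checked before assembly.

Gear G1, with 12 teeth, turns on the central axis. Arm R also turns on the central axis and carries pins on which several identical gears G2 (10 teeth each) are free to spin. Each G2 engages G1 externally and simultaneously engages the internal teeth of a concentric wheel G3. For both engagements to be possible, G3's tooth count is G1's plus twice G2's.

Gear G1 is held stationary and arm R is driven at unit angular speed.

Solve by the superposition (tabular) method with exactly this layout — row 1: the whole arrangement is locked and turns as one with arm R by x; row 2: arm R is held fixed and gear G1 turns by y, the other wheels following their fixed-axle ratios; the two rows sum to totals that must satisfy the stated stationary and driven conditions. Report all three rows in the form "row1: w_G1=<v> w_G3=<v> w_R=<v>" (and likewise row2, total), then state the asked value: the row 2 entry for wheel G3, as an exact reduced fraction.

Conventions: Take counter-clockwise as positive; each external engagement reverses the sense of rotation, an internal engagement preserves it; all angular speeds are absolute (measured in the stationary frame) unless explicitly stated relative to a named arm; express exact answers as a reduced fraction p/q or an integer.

row1: w_G1=1 w_G3=1 w_R=1
row2: w_G1=-1 w_G3=3/8 w_R=0
total: w_G1=0 w_G3=11/8 w_R=1
asked value: 3/8

recognized (axles ride arm R): planetary set, 12/10/32 teeth
row 1 (train locked, turned with arm): all members turn x
row 2: sun turns y, ring = −(12/32)·y, arm 0
boundary: total ω_sun = x + y = 0 and total ω_arm = x = 1  ⇒  y = -1, x = 1
row 2 ring = −(12/32)·(-1) = 3/8
totals (row 1 + row 2): sun 1 + (-1) = 0, ring 1 + 3/8 = 11/8, arm 1 + 0 = 1
asked cell (row2, ring) = 3/8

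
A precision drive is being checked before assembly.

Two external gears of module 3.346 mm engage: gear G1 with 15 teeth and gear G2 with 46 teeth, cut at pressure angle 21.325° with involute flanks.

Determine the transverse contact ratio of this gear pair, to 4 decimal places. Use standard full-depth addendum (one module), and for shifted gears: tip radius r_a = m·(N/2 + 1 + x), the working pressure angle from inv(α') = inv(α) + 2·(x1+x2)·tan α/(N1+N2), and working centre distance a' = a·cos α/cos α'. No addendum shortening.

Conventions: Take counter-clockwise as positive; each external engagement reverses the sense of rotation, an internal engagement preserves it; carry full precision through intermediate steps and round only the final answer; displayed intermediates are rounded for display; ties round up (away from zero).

1.5597

single-mesh involute tooth geometry (15T engaging 46T at module 3.346)
base radii: r_b1 = 23.376812, r_b2 = 71.688889
tip radii: r_a1 = 28.441000, r_a2 = 80.304000
no profile shift: α' = α, a' = a
action lengths: √(r_a1²−r_b1²) = 16.199233, √(r_a2²−r_b2²) = 36.186125
base pitch p_b = π·m·cos α = 9.792056
CR = (16.199233 + 36.186125 − 102.053000·sin 21.32500°)/9.792056 = 1.559733
contact ratio ≈ 1.5597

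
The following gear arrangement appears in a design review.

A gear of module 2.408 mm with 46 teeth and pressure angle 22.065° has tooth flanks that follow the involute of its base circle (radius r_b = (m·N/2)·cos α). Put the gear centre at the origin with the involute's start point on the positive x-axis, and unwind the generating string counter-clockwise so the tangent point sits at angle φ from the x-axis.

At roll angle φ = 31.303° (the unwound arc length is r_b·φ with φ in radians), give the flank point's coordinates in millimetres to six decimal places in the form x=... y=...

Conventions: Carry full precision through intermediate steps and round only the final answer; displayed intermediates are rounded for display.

class = single-mesh tooth geometry [base-circle involute, m = 2.408, 46T]
pitch radius r_p = m·N/2 = 2.408·46/2 = 55.384000
base radius r_b = r_p·cos α = 55.384000·cos 22.065° = 51.327581
roll angle φ = 31.303° = 0.54634042 rad
x = r_b·(cos φ + φ·sin φ) = 58.425690
y = r_b·(sin φ − φ·cos φ) = 2.707700

x=58.425690 y=2.707700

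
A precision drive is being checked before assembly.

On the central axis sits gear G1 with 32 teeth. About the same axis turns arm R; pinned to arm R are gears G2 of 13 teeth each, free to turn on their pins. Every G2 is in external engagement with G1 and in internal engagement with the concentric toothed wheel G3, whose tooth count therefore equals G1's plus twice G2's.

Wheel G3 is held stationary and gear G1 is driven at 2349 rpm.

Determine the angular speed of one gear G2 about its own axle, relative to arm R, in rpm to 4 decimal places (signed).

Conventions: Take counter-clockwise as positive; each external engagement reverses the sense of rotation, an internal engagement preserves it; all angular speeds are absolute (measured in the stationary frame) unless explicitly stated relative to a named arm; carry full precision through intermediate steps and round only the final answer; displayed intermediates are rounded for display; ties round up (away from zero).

recognized (axles ride arm R): planetary set, 32/13/58 teeth
normalise by the input: solve with ω_sun = 1, then scale by 2349 rpm
ring teeth: 32 + 2·13 = 58
32(ω_sun−ω_arm) = −58(ω_ring−ω_arm),  ω_ring = 0, ω_sun = 1
32(1−ω_arm) = −58(0−ω_arm)  ⇒  90·ω_arm = 32  ⇒  ω_arm = 16/45
sun–planet mesh: 32·(1−16/45) = −13·(ω_p−ω_arm)  ⇒  ω_p−ω_arm = -928/585
scale: ω_p−ω_arm = -928/585 × 2349 rpm = -3726.2769 rpm

-3726.2769 rpm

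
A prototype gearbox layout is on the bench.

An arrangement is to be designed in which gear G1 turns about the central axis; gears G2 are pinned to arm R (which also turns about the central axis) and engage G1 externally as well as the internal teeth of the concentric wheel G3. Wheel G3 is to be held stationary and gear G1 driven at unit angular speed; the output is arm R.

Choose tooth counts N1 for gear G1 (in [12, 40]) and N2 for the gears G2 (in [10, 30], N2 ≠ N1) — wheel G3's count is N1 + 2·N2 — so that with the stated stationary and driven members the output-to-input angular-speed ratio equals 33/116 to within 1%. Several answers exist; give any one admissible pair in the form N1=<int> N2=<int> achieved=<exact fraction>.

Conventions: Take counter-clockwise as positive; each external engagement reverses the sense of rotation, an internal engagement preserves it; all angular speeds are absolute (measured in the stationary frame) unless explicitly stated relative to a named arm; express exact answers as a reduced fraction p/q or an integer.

N1=33 N2=25 achieved=33/116

planetary set to be sized for 33/116 (Willis relation)
Willis with ω_ring = 0: ω_arm/ω_sun = N1/(N1+N3); set equal to 33/116  ⇒  N3/N1 = 1/(33/116) − 1 = 83/33
N3 = N1 + 2·N2  ⇒  N2/N1 = (N3/N1 − 1)/2 = (83/33 − 1)/2 = 25/33
smallest multiple with N1 ≥ 12 and N2 ≥ 10: k = 1  ⇒  N1 = 1·33 = 33, N2 = 1·25 = 25 (N1 ≤ 40, N2 ≤ 30, N2 ≠ N1 ✓), N3 = 33 + 2·25 = 83
check: N1/(N1+N3) with N1 = 33, N3 = 83 gives 33/116; |achieved − target| = 0 ≤ 33/11600 ✓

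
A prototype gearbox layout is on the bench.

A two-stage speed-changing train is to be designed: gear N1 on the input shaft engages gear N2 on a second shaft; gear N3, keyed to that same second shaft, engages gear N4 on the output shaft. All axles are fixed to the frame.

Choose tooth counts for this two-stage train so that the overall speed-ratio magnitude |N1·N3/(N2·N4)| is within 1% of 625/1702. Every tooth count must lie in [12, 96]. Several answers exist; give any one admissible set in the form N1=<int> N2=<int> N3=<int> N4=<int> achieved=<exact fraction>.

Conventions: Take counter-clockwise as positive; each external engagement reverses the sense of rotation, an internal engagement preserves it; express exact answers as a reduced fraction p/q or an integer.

2-stage fixed-axis compound train for ratio 625/1702
target = 625/1702 in lowest terms: an exact hit needs N1·N3 = k·625 and N2·N4 = k·1702 for one integer k, every count in [12, 96]; additionally prefer no 1:1 stage (N1 ≠ N2, N3 ≠ N4)
k = 1: N1·N3 = 625 = 25·25, N2·N4 = 1702 = 23·74
achieved = 25·25/(23·74) = 625/1702; |achieved − target| = 0 ≤ 25/6808 ✓

N1=25 N2=23 N3=25 N4=74 achieved=625/1702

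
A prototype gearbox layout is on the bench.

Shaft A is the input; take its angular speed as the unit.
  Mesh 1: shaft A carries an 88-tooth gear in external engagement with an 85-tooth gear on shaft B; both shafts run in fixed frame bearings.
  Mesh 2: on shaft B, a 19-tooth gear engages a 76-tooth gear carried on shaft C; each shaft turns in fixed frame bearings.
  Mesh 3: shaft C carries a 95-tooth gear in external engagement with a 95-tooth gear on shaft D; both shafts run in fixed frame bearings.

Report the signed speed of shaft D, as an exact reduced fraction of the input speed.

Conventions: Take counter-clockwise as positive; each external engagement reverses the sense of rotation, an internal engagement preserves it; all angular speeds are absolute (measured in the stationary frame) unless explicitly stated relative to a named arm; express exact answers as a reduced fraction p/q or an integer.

3-mesh fixed-axis compound train (all bearings frame-fixed)
mesh 1 [88T→85T]: |ω|/ω_in = 1×88/85 = 88/85, sense flips to −
mesh 2 [19T→76T]: |ω|/ω_in = (88/85)×19/76 = 22/85, sense flips to +
mesh 3 [95T→95T]: |ω|/ω_in = (22/85)×95/95 = 22/85, sense flips to −
signed output speed (× input speed) = -22/85

-22/85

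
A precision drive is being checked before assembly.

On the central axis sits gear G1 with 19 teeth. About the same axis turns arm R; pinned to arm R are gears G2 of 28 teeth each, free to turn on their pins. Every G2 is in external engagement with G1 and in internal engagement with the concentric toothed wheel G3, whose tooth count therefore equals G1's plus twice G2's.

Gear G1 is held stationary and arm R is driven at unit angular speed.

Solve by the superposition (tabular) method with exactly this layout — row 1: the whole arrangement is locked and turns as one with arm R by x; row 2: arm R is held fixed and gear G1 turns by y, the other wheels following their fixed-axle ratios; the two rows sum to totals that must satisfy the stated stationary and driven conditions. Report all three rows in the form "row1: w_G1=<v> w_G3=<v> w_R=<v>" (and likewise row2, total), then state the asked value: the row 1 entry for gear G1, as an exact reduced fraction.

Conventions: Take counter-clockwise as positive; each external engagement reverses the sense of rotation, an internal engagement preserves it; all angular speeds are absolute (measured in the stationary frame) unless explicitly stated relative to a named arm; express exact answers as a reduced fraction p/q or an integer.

row1: w_G1=1 w_G3=1 w_R=1
row2: w_G1=-1 w_G3=19/75 w_R=0
total: w_G1=0 w_G3=94/75 w_R=1
asked value: 1

planetary set (19T centre, 28T on arm, 75T internal) — Willis relation
superposition row 1 [locked train]: every member turns x
row 2 — arm fixed, fixed-axis ratios: sun y, ring −(19/75)·y, arm 0
boundary: total ω_sun = x + y = 0 and total ω_arm = x = 1  ⇒  y = -1, x = 1
row 2 ring = −(19/75)·(-1) = 19/75
totals (row 1 + row 2): sun 1 + (-1) = 0, ring 1 + 19/75 = 94/75, arm 1 + 0 = 1
asked cell (row1, sun) = 1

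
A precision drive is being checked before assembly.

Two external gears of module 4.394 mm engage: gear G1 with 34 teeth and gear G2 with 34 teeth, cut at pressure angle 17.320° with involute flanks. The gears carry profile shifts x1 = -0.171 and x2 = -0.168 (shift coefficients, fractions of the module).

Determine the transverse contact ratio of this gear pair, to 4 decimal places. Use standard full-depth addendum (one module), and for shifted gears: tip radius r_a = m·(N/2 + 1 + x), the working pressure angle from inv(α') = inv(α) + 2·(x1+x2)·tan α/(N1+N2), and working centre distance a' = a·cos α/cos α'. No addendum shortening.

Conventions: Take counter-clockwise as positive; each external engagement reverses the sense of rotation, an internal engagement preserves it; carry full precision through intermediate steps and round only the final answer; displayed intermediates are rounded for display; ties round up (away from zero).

topology: single-mesh involute geometry — m = 4.394, 34T/34T pair
base radii: r_b1 = 71.310964, r_b2 = 71.310964
tip radii: r_a1 = 78.340626, r_a2 = 78.353808
inv(α') = inv(17.320°) + 2·(-0.171-0.168)·tan α/(34+34) = 0.00644795  ⇒  α' = 15.23408°
a' = a·cos α / cos α' = 149.3960·cos 17.320°/cos 15.23408° = 147.816131
action lengths: √(r_a1²−r_b1²) = 32.434551, √(r_a2²−r_b2²) = 32.466377
base pitch p_b = π·m·cos α = 13.178235
CR = (32.434551 + 32.466377 − 147.816131·sin 15.23408°)/13.178235 = 1.977526
contact ratio ≈ 1.9775

1.9775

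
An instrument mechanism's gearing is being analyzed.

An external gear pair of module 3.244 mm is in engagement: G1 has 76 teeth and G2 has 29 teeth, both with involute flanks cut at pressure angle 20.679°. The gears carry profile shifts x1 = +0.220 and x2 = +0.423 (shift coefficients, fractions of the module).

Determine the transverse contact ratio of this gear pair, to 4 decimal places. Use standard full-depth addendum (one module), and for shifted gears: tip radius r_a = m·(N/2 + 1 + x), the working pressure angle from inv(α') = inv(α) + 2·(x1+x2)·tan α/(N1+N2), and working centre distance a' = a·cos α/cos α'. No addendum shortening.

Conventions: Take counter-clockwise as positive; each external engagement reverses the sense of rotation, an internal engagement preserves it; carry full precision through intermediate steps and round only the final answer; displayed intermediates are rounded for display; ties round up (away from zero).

recognized (one external pair, fixed centres): single-mesh tooth geometry, m = 3.244, N1 = 76, N2 = 29
base radii: r_b1 = 115.330019, r_b2 = 44.007507
tip radii: r_a1 = 127.229680, r_a2 = 51.654212
inv(α') = inv(20.679°) + 2·(+0.220+0.423)·tan α/(76+29) = 0.02115594  ⇒  α' = 22.37955°
a' = a·cos α / cos α' = 170.3100·cos 20.679°/cos 22.37955° = 172.316032
action lengths: √(r_a1²−r_b1²) = 53.725023, √(r_a2²−r_b2²) = 27.046200
base pitch p_b = π·m·cos α = 9.534735
CR = (53.725023 + 27.046200 − 172.316032·sin 22.37955°)/9.534735 = 1.590348
contact ratio ≈ 1.5903

1.5903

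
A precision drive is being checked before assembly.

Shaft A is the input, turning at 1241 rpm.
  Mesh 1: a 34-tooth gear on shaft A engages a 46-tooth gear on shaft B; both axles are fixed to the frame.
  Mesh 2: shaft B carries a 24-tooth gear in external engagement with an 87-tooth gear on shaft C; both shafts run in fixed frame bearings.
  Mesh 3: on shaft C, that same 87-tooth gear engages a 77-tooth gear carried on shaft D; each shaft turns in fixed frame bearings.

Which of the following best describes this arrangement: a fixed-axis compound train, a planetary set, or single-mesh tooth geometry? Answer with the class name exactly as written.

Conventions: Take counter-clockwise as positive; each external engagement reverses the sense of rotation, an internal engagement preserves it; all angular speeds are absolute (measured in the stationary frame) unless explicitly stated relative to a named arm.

class = fixed-axis compound train [3 meshes; 3 ratios multiply, 3 sense flips]
classification: fixed-axis compound train

fixed-axis compound train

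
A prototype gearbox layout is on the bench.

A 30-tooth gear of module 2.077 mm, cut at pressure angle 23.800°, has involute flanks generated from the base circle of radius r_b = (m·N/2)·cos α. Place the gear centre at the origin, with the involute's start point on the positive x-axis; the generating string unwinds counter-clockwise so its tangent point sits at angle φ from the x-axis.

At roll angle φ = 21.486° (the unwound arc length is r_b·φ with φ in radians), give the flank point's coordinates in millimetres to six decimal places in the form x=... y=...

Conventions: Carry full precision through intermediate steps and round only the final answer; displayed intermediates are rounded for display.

x=30.439966 y=0.494069

topology: single-mesh involute geometry — m = 2.077, N = 30
pitch radius r_p = m·N/2 = 2.077·30/2 = 31.155000
base radius r_b = r_p·cos α = 31.155000·cos 23.800° = 28.505568
roll angle φ = 21.486° = 0.37500144 rad
x = r_b·(cos φ + φ·sin φ) = 30.439966
y = r_b·(sin φ − φ·cos φ) = 0.494069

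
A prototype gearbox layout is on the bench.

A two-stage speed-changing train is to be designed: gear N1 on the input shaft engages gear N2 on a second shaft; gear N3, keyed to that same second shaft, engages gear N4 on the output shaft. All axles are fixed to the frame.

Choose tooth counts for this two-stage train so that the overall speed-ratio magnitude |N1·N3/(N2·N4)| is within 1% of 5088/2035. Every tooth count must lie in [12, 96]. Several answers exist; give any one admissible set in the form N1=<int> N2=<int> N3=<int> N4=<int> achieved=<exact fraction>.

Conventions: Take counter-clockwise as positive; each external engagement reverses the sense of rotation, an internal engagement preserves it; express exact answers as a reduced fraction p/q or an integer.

N1=53 N2=37 N3=96 N4=55 achieved=5088/2035

2-stage fixed-axis compound train for ratio 5088/2035
target = 5088/2035 in lowest terms: an exact hit needs N1·N3 = k·5088 and N2·N4 = k·2035 for one integer k, every count in [12, 96]; additionally prefer no 1:1 stage (N1 ≠ N2, N3 ≠ N4)
k = 1: N1·N3 = 5088 = 53·96, N2·N4 = 2035 = 37·55
achieved = 53·96/(37·55) = 5088/2035; |achieved − target| = 0 ≤ 1272/50875 ✓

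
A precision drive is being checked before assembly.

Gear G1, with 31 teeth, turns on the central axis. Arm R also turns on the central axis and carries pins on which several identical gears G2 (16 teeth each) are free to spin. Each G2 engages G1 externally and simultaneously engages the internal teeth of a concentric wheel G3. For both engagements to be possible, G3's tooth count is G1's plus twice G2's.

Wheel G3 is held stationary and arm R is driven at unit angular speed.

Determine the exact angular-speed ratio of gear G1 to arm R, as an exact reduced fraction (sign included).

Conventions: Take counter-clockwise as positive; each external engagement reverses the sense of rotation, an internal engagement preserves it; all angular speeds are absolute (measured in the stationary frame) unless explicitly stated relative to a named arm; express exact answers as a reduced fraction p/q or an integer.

recognized (axles ride arm R): planetary set, 31/16/63 teeth
ring teeth: 31 + 2·16 = 63
31(ω_sun−ω_arm) = −63(ω_ring−ω_arm),  ω_ring = 0, ω_arm = 1
ω_sun = 1 − (63/31)(0−1) = 94/31
ω_out/ω_in = 94/31

94/31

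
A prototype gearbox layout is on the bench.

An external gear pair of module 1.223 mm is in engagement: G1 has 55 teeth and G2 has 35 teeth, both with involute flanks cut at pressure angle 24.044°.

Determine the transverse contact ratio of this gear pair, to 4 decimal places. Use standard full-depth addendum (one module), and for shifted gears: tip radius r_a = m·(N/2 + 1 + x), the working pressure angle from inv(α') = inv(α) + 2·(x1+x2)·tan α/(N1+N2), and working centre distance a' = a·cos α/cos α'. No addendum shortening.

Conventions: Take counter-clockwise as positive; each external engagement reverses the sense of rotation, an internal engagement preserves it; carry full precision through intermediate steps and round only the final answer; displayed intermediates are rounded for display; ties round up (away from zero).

single-mesh involute tooth geometry (55T engaging 35T at module 1.223)
base radii: r_b1 = 30.714303, r_b2 = 19.545466
tip radii: r_a1 = 34.855500, r_a2 = 22.625500
no profile shift: α' = α, a' = a
action lengths: √(r_a1²−r_b1²) = 16.478393, √(r_a2²−r_b2²) = 11.396842
base pitch p_b = π·m·cos α = 3.508794
CR = (16.478393 + 11.396842 − 55.035000·sin 24.04400°)/3.508794 = 1.553776
contact ratio ≈ 1.5538

1.5538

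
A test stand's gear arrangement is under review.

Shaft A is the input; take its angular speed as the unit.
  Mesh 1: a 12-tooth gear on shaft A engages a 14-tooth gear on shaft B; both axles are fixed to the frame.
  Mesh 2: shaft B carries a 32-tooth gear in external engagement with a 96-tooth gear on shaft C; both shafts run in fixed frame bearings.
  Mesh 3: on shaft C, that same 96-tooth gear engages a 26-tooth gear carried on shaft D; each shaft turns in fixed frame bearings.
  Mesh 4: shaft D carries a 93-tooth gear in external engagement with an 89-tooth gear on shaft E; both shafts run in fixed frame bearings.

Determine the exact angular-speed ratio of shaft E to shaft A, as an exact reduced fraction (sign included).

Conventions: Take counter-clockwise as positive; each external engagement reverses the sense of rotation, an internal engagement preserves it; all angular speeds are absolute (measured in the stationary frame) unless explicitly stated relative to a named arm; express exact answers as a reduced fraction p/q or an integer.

class = fixed-axis compound train [4 meshes; 4 ratios multiply, 4 sense flips]
mesh 1 [12T→14T]: running ratio 6/7, sense −
mesh 2 [32T→96T]: running ratio 2/7, sense +
mesh 3 [96T→26T]: running ratio 96/91, sense −
mesh 4 [93T→89T]: running ratio 8928/8099, sense +
ω_out/ω_in = 8928/8099

8928/8099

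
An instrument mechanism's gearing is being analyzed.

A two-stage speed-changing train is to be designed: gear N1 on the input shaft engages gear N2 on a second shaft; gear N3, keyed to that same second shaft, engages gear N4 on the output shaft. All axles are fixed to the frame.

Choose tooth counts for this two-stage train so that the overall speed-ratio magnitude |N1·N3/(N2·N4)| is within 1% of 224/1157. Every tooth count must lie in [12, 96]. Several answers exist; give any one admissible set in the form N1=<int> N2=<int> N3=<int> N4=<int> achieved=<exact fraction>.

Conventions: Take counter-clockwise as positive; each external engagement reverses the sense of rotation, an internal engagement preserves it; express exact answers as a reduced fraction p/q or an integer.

N1=14 N2=13 N3=16 N4=89 achieved=224/1157

2-stage fixed-axis compound train for ratio 224/1157
target = 224/1157 in lowest terms: an exact hit needs N1·N3 = k·224 and N2·N4 = k·1157 for one integer k, every count in [12, 96]; additionally prefer no 1:1 stage (N1 ≠ N2, N3 ≠ N4)
k = 1: N1·N3 = 224 = 14·16, N2·N4 = 1157 = 13·89
achieved = 14·16/(13·89) = 224/1157; |achieved − target| = 0 ≤ 56/28925 ✓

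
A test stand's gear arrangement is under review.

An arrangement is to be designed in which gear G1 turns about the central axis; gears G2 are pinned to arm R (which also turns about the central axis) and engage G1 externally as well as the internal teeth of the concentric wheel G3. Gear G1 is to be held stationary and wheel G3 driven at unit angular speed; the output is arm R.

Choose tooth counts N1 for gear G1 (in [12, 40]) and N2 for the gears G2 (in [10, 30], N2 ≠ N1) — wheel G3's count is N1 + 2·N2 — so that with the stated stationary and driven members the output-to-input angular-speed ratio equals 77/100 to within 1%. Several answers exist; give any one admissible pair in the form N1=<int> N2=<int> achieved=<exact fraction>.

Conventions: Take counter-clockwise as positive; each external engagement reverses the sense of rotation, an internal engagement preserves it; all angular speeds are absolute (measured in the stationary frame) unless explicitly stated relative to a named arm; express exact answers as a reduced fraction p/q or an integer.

topology: planetary set — design target 77/100, arm = carrier (Willis)
Willis with ω_sun = 0: ω_arm/ω_ring = N3/(N1+N3); set equal to 77/100  ⇒  N3/N1 = (77/100)/(1 − 77/100) = 77/23
N3 = N1 + 2·N2  ⇒  N2/N1 = (N3/N1 − 1)/2 = (77/23 − 1)/2 = 27/23
smallest multiple with N1 ≥ 12 and N2 ≥ 10: k = 1  ⇒  N1 = 1·23 = 23, N2 = 1·27 = 27 (N1 ≤ 40, N2 ≤ 30, N2 ≠ N1 ✓), N3 = 23 + 2·27 = 77
check: N3/(N1+N3) with N1 = 23, N3 = 77 gives 77/100; |achieved − target| = 0 ≤ 77/10000 ✓

N1=23 N2=27 achieved=77/100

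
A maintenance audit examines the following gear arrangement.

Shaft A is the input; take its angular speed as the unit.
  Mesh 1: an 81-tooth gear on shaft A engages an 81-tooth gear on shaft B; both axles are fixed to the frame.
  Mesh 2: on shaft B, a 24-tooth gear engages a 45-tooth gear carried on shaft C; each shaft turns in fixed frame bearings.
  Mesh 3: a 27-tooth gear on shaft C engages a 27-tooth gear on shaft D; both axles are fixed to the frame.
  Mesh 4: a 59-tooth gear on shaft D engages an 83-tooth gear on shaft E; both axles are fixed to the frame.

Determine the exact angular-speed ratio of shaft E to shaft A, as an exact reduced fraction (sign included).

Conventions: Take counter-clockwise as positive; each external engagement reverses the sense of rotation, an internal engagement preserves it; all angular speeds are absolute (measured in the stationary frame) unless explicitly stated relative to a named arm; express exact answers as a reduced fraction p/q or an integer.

class = fixed-axis compound train [4 meshes; 4 ratios multiply, 4 sense flips]
mesh 1 [81T→81T]: running ratio 1, sense −
mesh 2 [24T→45T]: running ratio 8/15, sense +
mesh 3 [27T→27T]: running ratio 8/15, sense −
mesh 4 [59T→83T]: running ratio 472/1245, sense +
ω_out/ω_in = 472/1245

472/1245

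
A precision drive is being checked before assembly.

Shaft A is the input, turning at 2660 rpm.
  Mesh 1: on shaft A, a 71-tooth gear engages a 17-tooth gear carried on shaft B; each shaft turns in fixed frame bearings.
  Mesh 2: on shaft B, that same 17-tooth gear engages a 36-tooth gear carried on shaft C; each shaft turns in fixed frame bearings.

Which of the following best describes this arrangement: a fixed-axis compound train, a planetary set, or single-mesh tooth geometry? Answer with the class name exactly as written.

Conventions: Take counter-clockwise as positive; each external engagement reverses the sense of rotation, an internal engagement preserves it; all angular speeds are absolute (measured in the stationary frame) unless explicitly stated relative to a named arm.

2-mesh fixed-axis compound train (all bearings frame-fixed)
classification: fixed-axis compound train

fixed-axis compound train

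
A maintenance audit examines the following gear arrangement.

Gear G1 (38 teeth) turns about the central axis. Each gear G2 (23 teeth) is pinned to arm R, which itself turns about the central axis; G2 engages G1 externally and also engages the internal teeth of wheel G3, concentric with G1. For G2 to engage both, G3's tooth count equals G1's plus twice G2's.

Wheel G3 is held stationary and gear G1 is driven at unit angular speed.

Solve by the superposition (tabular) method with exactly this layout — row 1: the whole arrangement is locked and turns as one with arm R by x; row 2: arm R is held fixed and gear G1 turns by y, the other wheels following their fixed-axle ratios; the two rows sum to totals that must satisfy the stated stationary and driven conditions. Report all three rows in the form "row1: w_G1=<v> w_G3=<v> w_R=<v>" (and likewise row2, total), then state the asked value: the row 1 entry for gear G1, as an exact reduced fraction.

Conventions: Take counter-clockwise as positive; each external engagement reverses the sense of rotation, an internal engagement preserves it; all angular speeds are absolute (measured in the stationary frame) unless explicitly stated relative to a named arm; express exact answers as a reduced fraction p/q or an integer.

row1: w_G1=19/61 w_G3=19/61 w_R=19/61
row2: w_G1=42/61 w_G3=-19/61 w_R=0
total: w_G1=1 w_G3=0 w_R=19/61
asked value: 19/61

recognized (axles ride arm R): planetary set, 38/23/84 teeth
superposition row 1 [locked train]: every member turns x
row 2 — arm fixed, fixed-axis ratios: sun y, ring −(38/84)·y, arm 0
boundary: total ω_ring = x − (38/84)·y = 0 and total ω_sun = x + y = 1  ⇒  y = 42/61, x = 19/61
row 2 ring = −(38/84)·42/61 = -19/61
totals (row 1 + row 2): sun 19/61 + 42/61 = 1, ring 19/61 + (-19/61) = 0, arm 19/61 + 0 = 19/61
asked cell (row1, sun) = 19/61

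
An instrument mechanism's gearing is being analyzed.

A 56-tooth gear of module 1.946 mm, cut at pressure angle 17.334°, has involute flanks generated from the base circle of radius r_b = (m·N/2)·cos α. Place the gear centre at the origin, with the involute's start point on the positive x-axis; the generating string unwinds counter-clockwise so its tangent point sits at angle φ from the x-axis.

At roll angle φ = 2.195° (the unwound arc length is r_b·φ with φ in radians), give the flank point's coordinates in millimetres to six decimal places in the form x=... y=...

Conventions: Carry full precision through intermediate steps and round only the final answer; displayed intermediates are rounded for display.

x=52.051537 y=0.000975

topology: single-mesh involute geometry — m = 1.946, N = 56
pitch radius r_p = m·N/2 = 1.946·56/2 = 54.488000
base radius r_b = r_p·cos α = 54.488000·cos 17.334° = 52.013382
roll angle φ = 2.195° = 0.03830998 rad
x = r_b·(cos φ + φ·sin φ) = 52.051537
y = r_b·(sin φ − φ·cos φ) = 0.000975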